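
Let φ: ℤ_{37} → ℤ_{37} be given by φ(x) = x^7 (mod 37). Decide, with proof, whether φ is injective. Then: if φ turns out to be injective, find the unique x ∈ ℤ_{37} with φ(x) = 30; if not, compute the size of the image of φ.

Since 37 is prime, the nonzero elements of ℤ_{37} form a cyclic group of order 36.
As gcd(7, 36) = 1, raising to the 7th power is a bijection on this group: if u^7 ≡ v^7 then (uv^{−1})^7 = 1, and the only element of order dividing gcd(7, 36) = 1 is 1, so u = v.
With φ(0) = 0 this makes φ injective on all of ℤ_{37}, hence bijective (finite equal-size domain and codomain). In particular φ is injective.
Since φ is injective, we find the preimage of 30. The inverse of x ↦ x^7 on (ℤ_{37})^× is x ↦ x^31, because 7·31 = 217 = 6·36 + 1 ≡ 1 (mod 36) and x^{36} = 1 for x ≠ 0 (Fermat). So φ⁻¹(30) = 30^31 mod 37.
Repeated squaring mod 37: 30^1 ≡ 30, 30^2 ≡ 30² = 900 ≡ 12, 30^4 ≡ 12² = 144 ≡ 33, 30^8 ≡ 33² = 1089 ≡ 16, 30^16 ≡ 16² = 256 ≡ 34. Since 31 = 16 + 8 + 4 + 2 + 1, 30^31 ≡ 34·16·33·12·30: 34·16 = 544 ≡ 26, then 26·33 = 858 ≡ 7, then 7·12 = 84 ≡ 10, then 10·30 = 300 ≡ 4. So 30^31 ≡ 4 (mod 37).
Hence φ⁻¹(30) = 4.

4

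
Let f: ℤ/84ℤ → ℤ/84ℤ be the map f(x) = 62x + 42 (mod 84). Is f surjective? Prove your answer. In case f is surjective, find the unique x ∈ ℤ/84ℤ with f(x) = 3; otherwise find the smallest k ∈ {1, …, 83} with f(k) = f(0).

Since gcd(62, 84) = 2, we have 62x ≡ 0 (mod 2) for all x, so f(x) ≡ 0 (mod 2).
But 1 ≢ 0 (mod 2), so 1 ∈ ℤ/84ℤ has no preimage. Hence f is not surjective.
Since f is not surjective, we find the least positive k with f(k) = f(0): this means 62k ≡ 0 (mod 84), i.e. 84 ∣ 62k. Since gcd(62, 84) = 2, dividing through by 2 this holds exactly when 42 ∣ 31k, and as gcd(31, 42) = 1, exactly when 42 ∣ k.
The smallest positive such k is 42.

42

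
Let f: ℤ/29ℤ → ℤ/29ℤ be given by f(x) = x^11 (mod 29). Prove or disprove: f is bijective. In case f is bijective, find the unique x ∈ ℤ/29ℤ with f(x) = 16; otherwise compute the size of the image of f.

24

Since 29 is prime, the nonzero elements of ℤ/29ℤ form a cyclic group of order 28.
As gcd(11, 28) = 1, raising to the 11th power is a bijection on this group: if x_1^11 ≡ x_2^11 then (x_1x_2^{−1})^11 = 1, and the only element of order dividing gcd(11, 28) = 1 is 1, so x_1 = x_2.
With f(0) = 0 this makes f injective on all of ℤ/29ℤ, hence bijective (finite equal-size domain and codomain). In particular f is bijective.
Since f is bijective, we find the preimage of 16. The inverse of x ↦ x^11 on (ℤ/29ℤ)^× is x ↦ x^23, because 11·23 = 253 = 9·28 + 1 ≡ 1 (mod 28) and x^{28} = 1 for x ≠ 0 (Fermat). So f⁻¹(16) = 16^23 mod 29.
Repeated squaring mod 29: 16^1 ≡ 16, 16^2 ≡ 16² = 256 ≡ 24, 16^4 ≡ 24² = 576 ≡ 25, 16^8 ≡ 25² = 625 ≡ 16, 16^16 ≡ 16² = 256 ≡ 24. Since 23 = 16 + 4 + 2 + 1, 16^23 ≡ 24·25·24·16: 24·25 = 600 ≡ 20, then 20·24 = 480 ≡ 16, then 16·16 = 256 ≡ 24. So 16^23 ≡ 24 (mod 29).
Hence f⁻¹(16) = 24.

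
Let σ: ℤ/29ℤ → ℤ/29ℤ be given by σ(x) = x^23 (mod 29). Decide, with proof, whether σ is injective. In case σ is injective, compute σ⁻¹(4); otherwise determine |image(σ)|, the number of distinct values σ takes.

Since 29 is prime, the nonzero elements of ℤ/29ℤ form a cyclic group of order 28.
As gcd(23, 28) = 1, raising to the 23rd power is a bijection on this group: if s^23 ≡ t^23 then (st^{−1})^23 = 1, and the only element of order dividing gcd(23, 28) = 1 is 1, so s = t.
With σ(0) = 0 this makes σ injective on all of ℤ/29ℤ, hence bijective (finite equal-size domain and codomain). In particular σ is injective.
Since σ is injective, we find the preimage of 4. The inverse of x ↦ x^23 on (ℤ/29ℤ)^× is x ↦ x^11, because 23·11 = 253 = 9·28 + 1 ≡ 1 (mod 28) and x^{28} = 1 for x ≠ 0 (Fermat). So σ⁻¹(4) = 4^11 mod 29.
Repeated squaring mod 29: 4^1 ≡ 4, 4^2 ≡ 4² = 16, 4^4 ≡ 16² = 256 ≡ 24, 4^8 ≡ 24² = 576 ≡ 25. Since 11 = 8 + 2 + 1, 4^11 ≡ 25·16·4: 25·16 = 400 ≡ 23, then 23·4 = 92 ≡ 5. So 4^11 ≡ 5 (mod 29).
Hence σ⁻¹(4) = 5.

5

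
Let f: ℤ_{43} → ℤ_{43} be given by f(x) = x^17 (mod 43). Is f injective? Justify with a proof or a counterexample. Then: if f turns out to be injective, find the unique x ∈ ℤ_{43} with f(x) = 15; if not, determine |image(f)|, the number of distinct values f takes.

38

Since 43 is prime, the nonzero elements of ℤ_{43} form a cyclic group of order 42.
As gcd(17, 42) = 1, raising to the 17th power is a bijection on this group: if a^17 ≡ b^17 then (ab^{−1})^17 = 1, and the only element of order dividing gcd(17, 42) = 1 is 1, so a = b.
With f(0) = 0 this makes f injective on all of ℤ_{43}, hence bijective (finite equal-size domain and codomain). In particular f is injective.
Since f is injective, we find the preimage of 15. The inverse of x ↦ x^17 on (ℤ_{43})^× is x ↦ x^5, because 17·5 = 85 = 2·42 + 1 ≡ 1 (mod 42) and x^{42} = 1 for x ≠ 0 (Fermat). So f⁻¹(15) = 15^5 mod 43.
Repeated squaring mod 43: 15^1 ≡ 15, 15^2 ≡ 15² = 225 ≡ 10, 15^4 ≡ 10² = 100 ≡ 14. Since 5 = 4 + 1, 15^5 ≡ 14·15: 14·15 = 210 ≡ 38. So 15^5 ≡ 38 (mod 43).
Hence f⁻¹(15) = 38.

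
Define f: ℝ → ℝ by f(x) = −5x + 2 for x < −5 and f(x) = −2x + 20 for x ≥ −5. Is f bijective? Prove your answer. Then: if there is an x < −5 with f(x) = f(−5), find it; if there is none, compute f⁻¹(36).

Both pieces are strictly decreasing (slopes −5 and −2), so each is injective on its own interval.
The left piece maps (−∞, −5) onto (27, ∞); the right piece maps [−5, ∞) onto (−∞, 30].
These images overlap. In particular f(−5) = 30 (right piece), and solving −5x + 2 = 30 on the left piece gives x = −28/5 < −5.
So f(−28/5) = f(−5) with −28/5 ≠ −5, and f is not injective, hence not bijective. This x = −28/5 is the requested value below −5.

-28/5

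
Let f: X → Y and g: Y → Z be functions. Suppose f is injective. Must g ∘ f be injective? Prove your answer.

not injective

No. Take X = Y = Z = {1, 2}, f = identity (injective), and g(x) = 1 for every x.
Then (g ∘ f)(1) = 1 = (g ∘ f)(2) with 1 ≠ 2, so g ∘ f is not injective.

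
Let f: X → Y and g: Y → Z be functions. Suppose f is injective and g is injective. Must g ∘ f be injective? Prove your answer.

Suppose (g ∘ f)(s) = (g ∘ f)(t), i.e. g(f(s)) = g(f(t)).
Since g is injective, f(s) = f(t). Since f is injective, s = t. Thus g ∘ f is injective.

injective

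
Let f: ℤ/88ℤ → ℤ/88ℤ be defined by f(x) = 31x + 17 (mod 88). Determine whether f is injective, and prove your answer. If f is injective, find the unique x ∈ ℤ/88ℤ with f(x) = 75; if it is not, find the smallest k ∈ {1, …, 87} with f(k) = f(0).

Suppose f(a) = f(b) in ℤ/88ℤ. Then 31a + 17 ≡ 31b + 17 (mod 88), thus 31(a − b) ≡ 0 (mod 88).
Since gcd(31, 88) = 1, 31 is invertible modulo 88, so a − b ≡ 0 (mod 88), i.e. a = b.
Thus f is injective.
We now compute 31⁻¹ mod 88 explicitly. Euclid's algorithm: 88 = 2·31 + 26, 31 = 1·26 + 5, 26 = 5·5 + 1; back-substituting gives 1 = 71·31 − 25·88, so 31⁻¹ ≡ 71 (mod 88).
Since f is injective, we compute f⁻¹(75): solve 31x + 17 ≡ 75 (mod 88), i.e. 31x ≡ 58 (mod 88).
Multiplying by 31⁻¹ = 71 gives x ≡ 71·58 = 4118 = 46·88 + 70 ≡ 70 (mod 88).
Check: f(70) = 31·70 + 17 = 2187 = 24·88 + 75 ≡ 75 (mod 88).

70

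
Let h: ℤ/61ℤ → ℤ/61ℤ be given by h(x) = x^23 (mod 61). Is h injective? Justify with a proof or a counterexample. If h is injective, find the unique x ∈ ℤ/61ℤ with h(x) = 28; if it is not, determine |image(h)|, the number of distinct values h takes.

Since 61 is prime, the nonzero elements of ℤ/61ℤ form a cyclic group of order 60.
As gcd(23, 60) = 1, raising to the 23rd power is a bijection on this group: if u^23 ≡ v^23 then (uv^{−1})^23 = 1, and the only element of order dividing gcd(23, 60) = 1 is 1, so u = v.
With h(0) = 0 this makes h injective on all of ℤ/61ℤ, hence bijective (finite equal-size domain and codomain). In particular h is injective.
Since h is injective, we find the preimage of 28. The inverse of x ↦ x^23 on (ℤ/61ℤ)^× is x ↦ x^47, because 23·47 = 1081 = 18·60 + 1 ≡ 1 (mod 60) and x^{60} = 1 for x ≠ 0 (Fermat). So h⁻¹(28) = 28^47 mod 61.
Repeated squaring mod 61: 28^1 ≡ 28, 28^2 ≡ 28² = 784 ≡ 52, 28^4 ≡ 52² = 2704 ≡ 20, 28^8 ≡ 20² = 400 ≡ 34, 28^16 ≡ 34² = 1156 ≡ 58, 28^32 ≡ 58² = 3364 ≡ 9. Since 47 = 32 + 8 + 4 + 2 + 1, 28^47 ≡ 9·34·20·52·28: 9·34 = 306 ≡ 1, then 1·20 = 20, then 20·52 = 1040 ≡ 3, then 3·28 = 84 ≡ 23. So 28^47 ≡ 23 (mod 61).
Hence h⁻¹(28) = 23.

23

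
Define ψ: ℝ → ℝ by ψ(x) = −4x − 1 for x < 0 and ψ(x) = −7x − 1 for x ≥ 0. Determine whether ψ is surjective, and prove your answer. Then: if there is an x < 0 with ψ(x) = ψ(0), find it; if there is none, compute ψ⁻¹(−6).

5/7

Both pieces are strictly decreasing (slopes −4 and −7), so each is injective on its own interval.
The left piece maps (−∞, 0) onto (−1, ∞); the right piece maps [0, ∞) onto (−∞, −1].
These images together cover ℝ, so ψ is surjective.
Because the two images are disjoint, no x < 0 has ψ(x) = ψ(0), so we compute ψ⁻¹(−6): −6 lies in (−∞, −1], so solve −7x − 1 = −6: x = (−6 + 1)/(−7) = 5/7.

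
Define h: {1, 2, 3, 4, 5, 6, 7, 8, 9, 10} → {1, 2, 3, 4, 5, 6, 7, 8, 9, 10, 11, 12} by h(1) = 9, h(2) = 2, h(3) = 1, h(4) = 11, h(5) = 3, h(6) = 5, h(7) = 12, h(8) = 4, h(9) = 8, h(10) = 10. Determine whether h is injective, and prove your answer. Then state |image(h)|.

The values h(1), …, h(10) are 9, 2, 1, 11, 3, 5, 12, 4, 8, 10 — all distinct.
So h(u) = h(v) only when u = v, and h is injective.
The image of h is {1, 2, 3, 4, 5, 8, 9, 10, 11, 12}, which has 10 elements.

10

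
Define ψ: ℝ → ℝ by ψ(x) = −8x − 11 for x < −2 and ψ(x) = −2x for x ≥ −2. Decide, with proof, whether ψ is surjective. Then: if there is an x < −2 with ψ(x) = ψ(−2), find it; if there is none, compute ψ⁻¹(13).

Both pieces are strictly decreasing (slopes −8 and −2), so each is injective on its own interval.
The left piece maps (−∞, −2) onto (5, ∞); the right piece maps [−2, ∞) onto (−∞, 4].
The union (5, ∞) ∪ (−∞, 4] omits the interval between 5 and 4; in particular 5 has no preimage. So ψ is not surjective.
Because the two images are disjoint, no x < −2 has ψ(x) = ψ(−2), so we compute ψ⁻¹(13): 13 lies in (5, ∞), so solve −8x − 11 = 13: x = (13 + 11)/(−8) = −3.

-3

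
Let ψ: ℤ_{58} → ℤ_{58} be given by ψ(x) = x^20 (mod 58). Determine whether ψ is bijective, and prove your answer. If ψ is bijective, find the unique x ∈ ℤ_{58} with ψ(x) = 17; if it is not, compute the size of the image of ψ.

16

ψ(3): Repeated squaring mod 58: 3^1 ≡ 3, 3^2 ≡ 3² = 9, 3^4 ≡ 9² = 81 ≡ 23, 3^8 ≡ 23² = 529 ≡ 7, 3^16 ≡ 7² = 49. Since 20 = 16 + 4, 3^20 ≡ 49·23: 49·23 = 1127 ≡ 25. So 3^20 ≡ 25 (mod 58).
ψ(7): Repeated squaring mod 58: 7^1 ≡ 7, 7^2 ≡ 7² = 49, 7^4 ≡ 49² = 2401 ≡ 23, 7^8 ≡ 23² = 529 ≡ 7, 7^16 ≡ 7² = 49. Since 20 = 16 + 4, 7^20 ≡ 49·23: 49·23 = 1127 ≡ 25. So 7^20 ≡ 25 (mod 58).
So ψ(3) = ψ(7) = 25 while 3 ≠ 7, therefore ψ is not injective, hence not bijective.
Since ψ is not bijective, we determine |image(ψ)|. Computing x^20 mod 58 for each x (by repeated squaring, reducing mod 58 at every step), the values ψ(0), ψ(1), …, ψ(57) are: 0, 1, 52, 25, 36, 23, 24, 25, 16, 45, 36, 49, 30, 49, 24, 53, 20, 1, 20, 7, 16, 45, 54, 53, 52, 7, 54, 23, 30, 29, 30, 23, 54, 7, 52, 53, 54, 45, 16, 7, 20, 1, 20, 53, 24, 49, 30, 49, 36, 45, 16, 25, 24, 23, 36, 25, 52, 1.
The distinct values are {0, 1, 7, 16, 20, 23, 24, 25, 29, 30, 36, 45, 49, 52, 53, 54}; there are 16 of them.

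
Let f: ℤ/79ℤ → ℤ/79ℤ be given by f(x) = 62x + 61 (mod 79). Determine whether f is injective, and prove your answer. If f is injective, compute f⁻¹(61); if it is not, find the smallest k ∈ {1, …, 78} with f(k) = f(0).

Recall that f is injective if f(a) = f(b) implies a = b.
Suppose f(a) = f(b) in ℤ/79ℤ. Then 62a + 61 ≡ 62b + 61 (mod 79), hence 62(a − b) ≡ 0 (mod 79).
Since gcd(62, 79) = 1, 62 is invertible modulo 79, thus a − b ≡ 0 (mod 79), i.e. a = b.
Therefore f is injective.
We now compute 62⁻¹ mod 79 explicitly. Euclid's algorithm: 79 = 1·62 + 17, 62 = 3·17 + 11, 17 = 1·11 + 6, 11 = 1·6 + 5, 6 = 1·5 + 1; back-substituting gives 1 = 65·62 − 51·79, so 62⁻¹ ≡ 65 (mod 79).
Since f is injective, we find f⁻¹(61): we need 62x ≡ 61 − 61 ≡ 0 (mod 79). Using 62⁻¹ = 65: x ≡ 65·0 = 0, so x = 0.
Check: f(0) = 62·0 + 61 = 61 ≡ 61 (mod 79).

0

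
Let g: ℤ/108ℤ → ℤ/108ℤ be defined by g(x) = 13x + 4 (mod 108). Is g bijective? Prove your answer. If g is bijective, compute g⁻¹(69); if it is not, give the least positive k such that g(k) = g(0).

Recall that g is injective if g(s) = g(t) implies s = t.
Suppose g(s) = g(t) in ℤ/108ℤ. Then 13s + 4 ≡ 13t + 4 (mod 108), so 13(s − t) ≡ 0 (mod 108).
Since gcd(13, 108) = 1, 13 is invertible modulo 108, therefore s − t ≡ 0 (mod 108), i.e. s = t.
We now compute 13⁻¹ mod 108 explicitly. Euclid's algorithm: 108 = 8·13 + 4, 13 = 3·4 + 1; back-substituting gives 1 = 25·13 − 3·108, so 13⁻¹ ≡ 25 (mod 108).
Then y ↦ 25(y − 4) is a two-sided inverse to g, so every y ∈ ℤ/108ℤ has a preimage.
Hence g is bijective.
Since g is bijective, we compute g⁻¹(69): solve 13x + 4 ≡ 69 (mod 108), i.e. 13x ≡ 65 (mod 108).
Multiplying by 13⁻¹ = 25 gives x ≡ 25·65 = 1625 = 15·108 + 5 ≡ 5 (mod 108).
Check: g(5) = 13·5 + 4 = 69 ≡ 69 (mod 108).

5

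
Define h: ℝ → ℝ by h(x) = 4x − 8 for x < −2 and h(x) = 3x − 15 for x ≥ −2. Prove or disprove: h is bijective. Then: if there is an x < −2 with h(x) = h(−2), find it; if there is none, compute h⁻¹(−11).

Both pieces are strictly increasing (slopes 4 and 3), so each is injective on its own interval.
The left piece maps (−∞, −2) onto (−∞, −16); the right piece maps [−2, ∞) onto [−21, ∞).
These images overlap. In particular h(−2) = −21 (right piece), and solving 4x − 8 = −21 on the left piece gives x = −13/4 < −2.
So h(−13/4) = h(−2) with −13/4 ≠ −2, and h is not injective, hence not bijective. This x = −13/4 is the requested value below −2.

-13/4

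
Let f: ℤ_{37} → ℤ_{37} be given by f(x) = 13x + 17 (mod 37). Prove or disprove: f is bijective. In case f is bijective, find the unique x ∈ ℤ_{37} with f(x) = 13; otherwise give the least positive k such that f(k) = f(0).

31

Suppose f(x_1) = f(x_2) in ℤ_{37}. Then 13x_1 + 17 ≡ 13x_2 + 17 (mod 37), so 13(x_1 − x_2) ≡ 0 (mod 37).
Since gcd(13, 37) = 1, 13 is invertible modulo 37, so x_1 − x_2 ≡ 0 (mod 37), i.e. x_1 = x_2.
We now compute 13⁻¹ mod 37 explicitly. Euclid's algorithm: 37 = 2·13 + 11, 13 = 1·11 + 2, 11 = 5·2 + 1; back-substituting gives 1 = 20·13 − 7·37, so 13⁻¹ ≡ 20 (mod 37).
Then y ↦ 20(y − 17) is a two-sided inverse to f, so every y ∈ ℤ_{37} has a preimage.
Thus f is bijective.
Since f is bijective, we compute f⁻¹(13): solve 13x + 17 ≡ 13 (mod 37), i.e. 13x ≡ 33 (mod 37).
Multiplying by 13⁻¹ = 20 gives x ≡ 20·33 = 660 = 17·37 + 31 ≡ 31 (mod 37).
Check: f(31) = 13·31 + 17 = 420 = 11·37 + 13 ≡ 13 (mod 37).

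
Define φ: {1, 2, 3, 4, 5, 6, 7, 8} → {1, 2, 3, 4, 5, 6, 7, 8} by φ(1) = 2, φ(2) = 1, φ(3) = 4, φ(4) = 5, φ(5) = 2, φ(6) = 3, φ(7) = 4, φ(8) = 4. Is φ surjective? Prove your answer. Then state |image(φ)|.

No element maps to 6, so φ is not surjective.
The image of φ is {1, 2, 3, 4, 5}, which has 5 elements.

5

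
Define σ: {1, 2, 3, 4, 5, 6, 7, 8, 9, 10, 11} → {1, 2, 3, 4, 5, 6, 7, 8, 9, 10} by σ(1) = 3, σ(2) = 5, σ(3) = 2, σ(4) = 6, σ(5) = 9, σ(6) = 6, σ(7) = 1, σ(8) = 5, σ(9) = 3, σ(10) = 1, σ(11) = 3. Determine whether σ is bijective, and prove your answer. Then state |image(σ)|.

6

σ(4) = 6 = σ(6) with 4 ≠ 6, so σ is not injective, hence not bijective.
The image of σ is {1, 2, 3, 5, 6, 9}, which has 6 elements.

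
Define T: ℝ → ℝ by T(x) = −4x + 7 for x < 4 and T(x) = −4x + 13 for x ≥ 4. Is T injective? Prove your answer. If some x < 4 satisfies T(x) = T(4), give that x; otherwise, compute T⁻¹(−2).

5/2

Both pieces are strictly decreasing (slopes −4 and −4), so each is injective on its own interval.
The left piece maps (−∞, 4) onto (−9, ∞); the right piece maps [4, ∞) onto (−∞, −3].
These images overlap. In particular T(4) = −3 (right piece), and solving −4x + 7 = −3 on the left piece gives x = 5/2 < 4.
So T(5/2) = T(4) with 5/2 ≠ 4, and T is not injective. This x = 5/2 is the requested value below 4.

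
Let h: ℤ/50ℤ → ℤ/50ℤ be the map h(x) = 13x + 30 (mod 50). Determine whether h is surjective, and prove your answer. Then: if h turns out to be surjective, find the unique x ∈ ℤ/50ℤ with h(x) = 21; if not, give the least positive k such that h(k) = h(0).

7

Recall that surjectivity means every element of the codomain has a preimage under h.
Since gcd(13, 50) = 1, 13 is invertible modulo 50. Euclid's algorithm: 50 = 3·13 + 11, 13 = 1·11 + 2, 11 = 5·2 + 1; back-substituting gives 1 = 27·13 − 7·50, so 13⁻¹ ≡ 27 (mod 50).
Then y ↦ 27(y − 30) is a two-sided inverse to h, so every y ∈ ℤ/50ℤ has a preimage.
Therefore h is surjective.
Since h is surjective, we compute h⁻¹(21): solve 13x + 30 ≡ 21 (mod 50), i.e. 13x ≡ 41 (mod 50).
Multiplying by 13⁻¹ = 27 gives x ≡ 27·41 = 1107 = 22·50 + 7 ≡ 7 (mod 50).
Check: h(7) = 13·7 + 30 = 121 = 2·50 + 21 ≡ 21 (mod 50).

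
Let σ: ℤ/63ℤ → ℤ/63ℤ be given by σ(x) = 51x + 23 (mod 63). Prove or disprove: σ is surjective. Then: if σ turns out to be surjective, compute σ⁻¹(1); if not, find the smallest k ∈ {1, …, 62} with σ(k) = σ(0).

Since gcd(51, 63) = 3, we have 51x ≡ 0 (mod 3) for all x, so σ(x) ≡ 2 (mod 3).
But 0 ≢ 2 (mod 3), so 0 ∈ ℤ/63ℤ has no preimage. Thus σ is not surjective.
Since σ is not surjective, we find the least positive k with σ(k) = σ(0): this means 51k ≡ 0 (mod 63), i.e. 63 ∣ 51k. Since gcd(51, 63) = 3, dividing through by 3 this holds exactly when 21 ∣ 17k, and as gcd(17, 21) = 1, exactly when 21 ∣ k.
The smallest positive such k is 21.

21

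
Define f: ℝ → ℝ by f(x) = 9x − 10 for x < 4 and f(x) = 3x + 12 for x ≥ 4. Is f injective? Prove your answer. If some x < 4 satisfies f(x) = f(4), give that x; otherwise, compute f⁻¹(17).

34/9

Both pieces are strictly increasing (slopes 9 and 3), so each is injective on its own interval.
The left piece maps (−∞, 4) onto (−∞, 26); the right piece maps [4, ∞) onto [24, ∞).
These images overlap. In particular f(4) = 24 (right piece), and solving 9x − 10 = 24 on the left piece gives x = 34/9 < 4.
So f(34/9) = f(4) with 34/9 ≠ 4, and f is not injective. This x = 34/9 is the requested value below 4.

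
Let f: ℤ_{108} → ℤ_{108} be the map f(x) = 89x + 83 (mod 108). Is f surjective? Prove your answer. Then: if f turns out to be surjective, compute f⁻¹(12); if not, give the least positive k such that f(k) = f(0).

89

Since gcd(89, 108) = 1, 89 is invertible modulo 108. Euclid's algorithm: 108 = 1·89 + 19, 89 = 4·19 + 13, 19 = 1·13 + 6, 13 = 2·6 + 1; back-substituting gives 1 = 17·89 − 14·108, so 89⁻¹ ≡ 17 (mod 108).
Then y ↦ 17(y − 83) is a two-sided inverse to f, so every y ∈ ℤ_{108} has a preimage.
Hence f is surjective.
Since f is surjective, we find f⁻¹(12): we need 89x ≡ 12 − 83 ≡ 37 (mod 108). Using 89⁻¹ = 17: x ≡ 17·37 = 629 = 5·108 + 89, so x = 89.
Check: f(89) = 89·89 + 83 = 8004 = 74·108 + 12 ≡ 12 (mod 108).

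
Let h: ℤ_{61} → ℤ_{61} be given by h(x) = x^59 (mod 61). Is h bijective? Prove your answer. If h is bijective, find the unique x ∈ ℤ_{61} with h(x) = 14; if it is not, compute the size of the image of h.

48

Since 61 is prime, the nonzero elements of ℤ_{61} form a cyclic group of order 60.
As gcd(59, 60) = 1, raising to the 59th power is a bijection on this group: if u^59 ≡ v^59 then (uv^{−1})^59 = 1, and the only element of order dividing gcd(59, 60) = 1 is 1, so u = v.
With h(0) = 0 this makes h injective on all of ℤ_{61}, hence bijective (finite equal-size domain and codomain). In particular h is bijective.
Since h is bijective, we find the preimage of 14. The inverse of x ↦ x^59 on (ℤ_{61})^× is x ↦ x^59, because 59·59 = 3481 = 58·60 + 1 ≡ 1 (mod 60) and x^{60} = 1 for x ≠ 0 (Fermat). So h⁻¹(14) = 14^59 mod 61.
Repeated squaring mod 61: 14^1 ≡ 14, 14^2 ≡ 14² = 196 ≡ 13, 14^4 ≡ 13² = 169 ≡ 47, 14^8 ≡ 47² = 2209 ≡ 13, 14^16 ≡ 13² = 169 ≡ 47, 14^32 ≡ 47² = 2209 ≡ 13. Since 59 = 32 + 16 + 8 + 2 + 1, 14^59 ≡ 13·47·13·13·14: 13·47 = 611 ≡ 1, then 1·13 = 13, then 13·13 = 169 ≡ 47, then 47·14 = 658 ≡ 48. So 14^59 ≡ 48 (mod 61).
Hence h⁻¹(14) = 48.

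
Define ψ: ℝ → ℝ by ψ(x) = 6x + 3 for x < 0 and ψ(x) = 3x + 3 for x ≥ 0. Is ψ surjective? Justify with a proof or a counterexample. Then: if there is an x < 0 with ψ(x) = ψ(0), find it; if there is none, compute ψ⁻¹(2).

Both pieces are strictly increasing (slopes 6 and 3), so each is injective on its own interval.
The left piece maps (−∞, 0) onto (−∞, 3); the right piece maps [0, ∞) onto [3, ∞).
These images together cover ℝ, so ψ is surjective.
Because the two images are disjoint, no x < 0 has ψ(x) = ψ(0), so we compute ψ⁻¹(2): 2 lies in (−∞, 3), so solve 6x + 3 = 2: x = (2 − 3)/6 = −1/6.

-1/6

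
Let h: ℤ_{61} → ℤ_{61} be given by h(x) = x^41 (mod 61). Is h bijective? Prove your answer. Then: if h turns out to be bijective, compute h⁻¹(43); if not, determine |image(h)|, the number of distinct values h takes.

Since 61 is prime, the nonzero elements of ℤ_{61} form a cyclic group of order 60.
As gcd(41, 60) = 1, raising to the 41st power is a bijection on this group: if a^41 ≡ b^41 then (ab^{−1})^41 = 1, and the only element of order dividing gcd(41, 60) = 1 is 1, so a = b.
With h(0) = 0 this makes h injective on all of ℤ_{61}, hence bijective (finite equal-size domain and codomain). In particular h is bijective.
Since h is bijective, we find the preimage of 43. The inverse of x ↦ x^41 on (ℤ_{61})^× is x ↦ x^41, because 41·41 = 1681 = 28·60 + 1 ≡ 1 (mod 60) and x^{60} = 1 for x ≠ 0 (Fermat). So h⁻¹(43) = 43^41 mod 61.
Repeated squaring mod 61: 43^1 ≡ 43, 43^2 ≡ 43² = 1849 ≡ 19, 43^4 ≡ 19² = 361 ≡ 56, 43^8 ≡ 56² = 3136 ≡ 25, 43^16 ≡ 25² = 625 ≡ 15, 43^32 ≡ 15² = 225 ≡ 42. Since 41 = 32 + 8 + 1, 43^41 ≡ 42·25·43: 42·25 = 1050 ≡ 13, then 13·43 = 559 ≡ 10. So 43^41 ≡ 10 (mod 61).
Hence h⁻¹(43) = 10.

10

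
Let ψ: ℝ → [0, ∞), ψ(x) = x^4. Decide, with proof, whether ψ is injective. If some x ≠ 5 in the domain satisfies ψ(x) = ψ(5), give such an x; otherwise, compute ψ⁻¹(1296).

-5

ψ(5) = 625 = (−5)^4 = ψ(−5) (since 4 is even), with 5 ≠ −5. So ψ is not injective.
For the follow-up, such an x exists: taking x = −5 ∈ ℝ gives ψ(−5) = 625 = ψ(5) with −5 ≠ 5.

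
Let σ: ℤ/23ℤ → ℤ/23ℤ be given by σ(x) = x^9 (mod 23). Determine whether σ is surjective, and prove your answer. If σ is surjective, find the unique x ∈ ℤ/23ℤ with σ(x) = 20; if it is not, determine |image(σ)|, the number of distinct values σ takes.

10

Since 23 is prime, the nonzero elements of ℤ/23ℤ form a cyclic group of order 22.
As gcd(9, 22) = 1, raising to the 9th power is a bijection on this group: if u^9 ≡ v^9 then (uv^{−1})^9 = 1, and the only element of order dividing gcd(9, 22) = 1 is 1, so u = v.
With σ(0) = 0 this makes σ injective on all of ℤ/23ℤ, hence bijective (finite equal-size domain and codomain). In particular σ is surjective.
Since σ is surjective, we find the preimage of 20. The inverse of x ↦ x^9 on (ℤ/23ℤ)^× is x ↦ x^5, because 9·5 = 45 = 2·22 + 1 ≡ 1 (mod 22) and x^{22} = 1 for x ≠ 0 (Fermat). So σ⁻¹(20) = 20^5 mod 23.
Repeated squaring mod 23: 20^1 ≡ 20, 20^2 ≡ 20² = 400 ≡ 9, 20^4 ≡ 9² = 81 ≡ 12. Since 5 = 4 + 1, 20^5 ≡ 12·20: 12·20 = 240 ≡ 10. So 20^5 ≡ 10 (mod 23).
Hence σ⁻¹(20) = 10.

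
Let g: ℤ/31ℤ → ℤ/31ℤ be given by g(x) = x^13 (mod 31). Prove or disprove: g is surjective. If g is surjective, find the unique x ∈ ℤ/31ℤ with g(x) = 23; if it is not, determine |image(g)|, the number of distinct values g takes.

Since 31 is prime, the nonzero elements of ℤ/31ℤ form a cyclic group of order 30.
As gcd(13, 30) = 1, raising to the 13th power is a bijection on this group: if x_1^13 ≡ x_2^13 then (x_1x_2^{−1})^13 = 1, and the only element of order dividing gcd(13, 30) = 1 is 1, so x_1 = x_2.
With g(0) = 0 this makes g injective on all of ℤ/31ℤ, hence bijective (finite equal-size domain and codomain). In particular g is surjective.
Since g is surjective, we find the preimage of 23. The inverse of x ↦ x^13 on (ℤ/31ℤ)^× is x ↦ x^7, because 13·7 = 91 = 3·30 + 1 ≡ 1 (mod 30) and x^{30} = 1 for x ≠ 0 (Fermat). So g⁻¹(23) = 23^7 mod 31.
Repeated squaring mod 31: 23^1 ≡ 23, 23^2 ≡ 23² = 529 ≡ 2, 23^4 ≡ 2² = 4. Since 7 = 4 + 2 + 1, 23^7 ≡ 4·2·23: 4·2 = 8, then 8·23 = 184 ≡ 29. So 23^7 ≡ 29 (mod 31).
Hence g⁻¹(23) = 29.

29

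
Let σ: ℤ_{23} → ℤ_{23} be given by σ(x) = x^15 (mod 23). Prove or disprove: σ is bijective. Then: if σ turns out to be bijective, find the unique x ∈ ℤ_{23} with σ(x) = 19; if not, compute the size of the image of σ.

Since 23 is prime, the nonzero elements of ℤ_{23} form a cyclic group of order 22.
As gcd(15, 22) = 1, raising to the 15th power is a bijection on this group: if x_1^15 ≡ x_2^15 then (x_1x_2^{−1})^15 = 1, and the only element of order dividing gcd(15, 22) = 1 is 1, so x_1 = x_2.
With σ(0) = 0 this makes σ injective on all of ℤ_{23}, hence bijective (finite equal-size domain and codomain). In particular σ is bijective.
Since σ is bijective, we find the preimage of 19. The inverse of x ↦ x^15 on (ℤ_{23})^× is x ↦ x^3, because 15·3 = 45 = 2·22 + 1 ≡ 1 (mod 22) and x^{22} = 1 for x ≠ 0 (Fermat). So σ⁻¹(19) = 19^3 mod 23.
Repeated squaring mod 23: 19^1 ≡ 19, 19^2 ≡ 19² = 361 ≡ 16. Since 3 = 2 + 1, 19^3 ≡ 16·19: 16·19 = 304 ≡ 5. So 19^3 ≡ 5 (mod 23).
Hence σ⁻¹(19) = 5.

5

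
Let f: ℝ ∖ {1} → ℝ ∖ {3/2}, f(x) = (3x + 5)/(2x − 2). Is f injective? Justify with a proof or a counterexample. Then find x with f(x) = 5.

15/7

Suppose f(x_1) = f(x_2). Cross-multiplying: (3x_1 + 5)(2x_2 − 2) = (3x_2 + 5)(2x_1 − 2).
Expanding both sides and cancelling the symmetric terms leaves −16·(x_1 − x_2) = 0. Since −16 ≠ 0, x_1 = x_2. So f is injective.
Solving f(x) = 5: cross-multiplying gives 3x + 5 = 5(2x − 2), which rearranges to −7x = −15, so x = 15/7.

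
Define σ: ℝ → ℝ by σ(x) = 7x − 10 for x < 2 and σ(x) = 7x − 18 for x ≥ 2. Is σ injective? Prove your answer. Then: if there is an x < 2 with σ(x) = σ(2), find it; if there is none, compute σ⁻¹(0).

6/7

Both pieces are strictly increasing (slopes 7 and 7), so each is injective on its own interval.
The left piece maps (−∞, 2) onto (−∞, 4); the right piece maps [2, ∞) onto [−4, ∞).
These images overlap. In particular σ(2) = −4 (right piece), and solving 7x − 10 = −4 on the left piece gives x = 6/7 < 2.
So σ(6/7) = σ(2) with 6/7 ≠ 2, and σ is not injective. This x = 6/7 is the requested value below 2.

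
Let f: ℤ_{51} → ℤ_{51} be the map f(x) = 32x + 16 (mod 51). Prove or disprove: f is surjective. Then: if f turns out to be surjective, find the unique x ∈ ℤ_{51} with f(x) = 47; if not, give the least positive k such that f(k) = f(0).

Recall: surjectivity means every element of the codomain has a preimage under f.
Since gcd(32, 51) = 1, 32 is invertible modulo 51. Euclid's algorithm: 51 = 1·32 + 19, 32 = 1·19 + 13, 19 = 1·13 + 6, 13 = 2·6 + 1; back-substituting gives 1 = 8·32 − 5·51, so 32⁻¹ ≡ 8 (mod 51).
For any y ∈ ℤ_{51}, x = 8(y − 16) mod 51 satisfies f(x) = 32·8(y − 16) + 16 ≡ y (since 32·8 ≡ 1 mod 51). So every y has a preimage.
Hence f is surjective.
Since f is surjective, we find f⁻¹(47): we need 32x ≡ 47 − 16 ≡ 31 (mod 51). Using 32⁻¹ = 8: x ≡ 8·31 = 248 = 4·51 + 44, so x = 44.
Check: f(44) = 32·44 + 16 = 1424 = 27·51 + 47 ≡ 47 (mod 51).

44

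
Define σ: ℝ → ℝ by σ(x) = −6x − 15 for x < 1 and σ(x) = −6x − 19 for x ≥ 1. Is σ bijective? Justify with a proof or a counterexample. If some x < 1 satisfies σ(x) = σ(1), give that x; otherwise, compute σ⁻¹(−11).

Both pieces are strictly decreasing (slopes −6 and −6), so each is injective on its own interval.
The left piece maps (−∞, 1) onto (−21, ∞); the right piece maps [1, ∞) onto (−∞, −25].
The images leave a gap (−21 has no preimage), so σ is not surjective, hence not bijective.
Because the two images are disjoint, no x < 1 has σ(x) = σ(1), so we compute σ⁻¹(−11): −11 lies in (−21, ∞), so solve −6x − 15 = −11: x = (−11 + 15)/(−6) = −2/3.

-2/3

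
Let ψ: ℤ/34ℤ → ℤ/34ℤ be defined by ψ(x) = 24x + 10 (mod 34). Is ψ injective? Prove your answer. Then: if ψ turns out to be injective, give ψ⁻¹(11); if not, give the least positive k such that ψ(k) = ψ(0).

17

By definition, ψ is injective when ψ(u) = ψ(v) forces u = v.
We have gcd(24, 34) = 2 > 1. Taking u = 0 and v = 17: ψ(0) = 10 and ψ(17) = 24·17 + 10 = 418 ≡ 10 (mod 34).
So ψ(0) = ψ(17) while 0 ≠ 17, thus ψ is not injective.
Since ψ is not injective, we find the least positive k with ψ(k) = ψ(0): this means 24k ≡ 0 (mod 34), i.e. 34 ∣ 24k. Since gcd(24, 34) = 2, dividing through by 2 this holds exactly when 17 ∣ 12k, and as gcd(12, 17) = 1, exactly when 17 ∣ k.
The smallest positive such k is 17.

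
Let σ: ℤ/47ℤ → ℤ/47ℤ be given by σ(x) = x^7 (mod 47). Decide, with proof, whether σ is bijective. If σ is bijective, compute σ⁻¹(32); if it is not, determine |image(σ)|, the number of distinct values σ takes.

16

Since 47 is prime, the nonzero elements of ℤ/47ℤ form a cyclic group of order 46.
As gcd(7, 46) = 1, raising to the 7th power is a bijection on this group: if a^7 ≡ b^7 then (ab^{−1})^7 = 1, and the only element of order dividing gcd(7, 46) = 1 is 1, so a = b.
With σ(0) = 0 this makes σ injective on all of ℤ/47ℤ, hence bijective (finite equal-size domain and codomain). In particular σ is bijective.
Since σ is bijective, we find the preimage of 32. The inverse of x ↦ x^7 on (ℤ/47ℤ)^× is x ↦ x^33, because 7·33 = 231 = 5·46 + 1 ≡ 1 (mod 46) and x^{46} = 1 for x ≠ 0 (Fermat). So σ⁻¹(32) = 32^33 mod 47.
Repeated squaring mod 47: 32^1 ≡ 32, 32^2 ≡ 32² = 1024 ≡ 37, 32^4 ≡ 37² = 1369 ≡ 6, 32^8 ≡ 6² = 36, 32^16 ≡ 36² = 1296 ≡ 27, 32^32 ≡ 27² = 729 ≡ 24. Since 33 = 32 + 1, 32^33 ≡ 24·32: 24·32 = 768 ≡ 16. So 32^33 ≡ 16 (mod 47).
Hence σ⁻¹(32) = 16.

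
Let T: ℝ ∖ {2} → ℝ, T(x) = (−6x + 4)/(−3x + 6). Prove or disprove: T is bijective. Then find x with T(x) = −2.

If T(x) = 2, cross-multiplying gives −3(−6x + 4) = −6(−3x + 6), which simplifies to −12 = −36 — false.  So 2 has no preimage and T is not surjective.
So T is not bijective.
Solving T(x) = −2: cross-multiplying gives −6x + 4 = −2(−3x + 6), which rearranges to −12x = −16, so x = 4/3.

4/3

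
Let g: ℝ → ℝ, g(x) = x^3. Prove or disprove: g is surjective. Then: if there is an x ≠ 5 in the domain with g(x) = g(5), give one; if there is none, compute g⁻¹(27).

For any y ∈ ℝ, x = y^{1/3} ∈ ℝ gives g(x) = y, so g is surjective.
Since x ↦ x^3 is strictly increasing on ℝ, it is injective there, so no x ≠ 5 in the domain has g(x) = g(5). We therefore compute g⁻¹(27) = 27^{1/3} = 3 (indeed 3^3 = 27).

3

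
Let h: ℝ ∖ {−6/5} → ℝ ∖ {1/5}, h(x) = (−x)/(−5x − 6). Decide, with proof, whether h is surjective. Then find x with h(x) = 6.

For any y ≠ 1/5, solving y(−5x − 6) = −x for x gives a well-defined x ≠ −6/5. So h is surjective.
Solving h(x) = 6: cross-multiplying gives −x = 6(−5x − 6), which rearranges to 29x = −36, so x = −36/29.

-36/29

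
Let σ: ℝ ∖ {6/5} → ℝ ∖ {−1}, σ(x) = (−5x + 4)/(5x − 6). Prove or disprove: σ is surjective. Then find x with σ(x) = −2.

For any y ≠ −1, solving y(5x − 6) = −5x + 4 for x gives a well-defined x ≠ 6/5. So σ is surjective.
Solving σ(x) = −2: cross-multiplying gives −5x + 4 = −2(5x − 6), which rearranges to 5x = 8, so x = 8/5.

8/5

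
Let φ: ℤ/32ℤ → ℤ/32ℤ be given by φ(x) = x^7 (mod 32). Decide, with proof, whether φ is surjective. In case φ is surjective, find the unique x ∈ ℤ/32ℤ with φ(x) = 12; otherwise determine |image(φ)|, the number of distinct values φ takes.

φ(0) = 0^7 = 0.
φ(2): Repeated squaring mod 32: 2^1 ≡ 2, 2^2 ≡ 2² = 4, 2^4 ≡ 4² = 16. Since 7 = 4 + 2 + 1, 2^7 ≡ 16·4·2: 16·4 = 64 ≡ 0, then 0·2 = 0. So 2^7 ≡ 0 (mod 32).
So φ(0) = φ(2) = 0 while 0 ≠ 2, so φ is not injective.
A non-injective map from the 32-element set ℤ/32ℤ to itself takes at most 31 distinct values, so it cannot be surjective. Therefore φ is not surjective.
Since φ is not surjective, we determine |image(φ)|. Computing x^7 mod 32 for each x (by repeated squaring, reducing mod 32 at every step), the values φ(0), φ(1), …, φ(31) are: 0, 1, 0, 11, 0, 13, 0, 23, 0, 25, 0, 3, 0, 5, 0, 15, 0, 17, 0, 27, 0, 29, 0, 7, 0, 9, 0, 19, 0, 21, 0, 31.
The distinct values are {0, 1, 3, 5, 7, 9, 11, 13, 15, 17, 19, 21, 23, 25, 27, 29, 31}; there are 17 of them.

17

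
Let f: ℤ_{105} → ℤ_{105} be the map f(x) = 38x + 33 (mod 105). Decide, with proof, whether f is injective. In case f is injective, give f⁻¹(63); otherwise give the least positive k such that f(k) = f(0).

45

By definition, f is injective if f(x_1) = f(x_2) implies x_1 = x_2.
If f(x_1) = f(x_2), then 38x_1 ≡ 38x_2 (mod 105). Because gcd(38, 105) = 1, we may cancel 38 to get x_1 ≡ x_2 (mod 105).
Thus f is injective.
We now compute 38⁻¹ mod 105 explicitly. Euclid's algorithm: 105 = 2·38 + 29, 38 = 1·29 + 9, 29 = 3·9 + 2, 9 = 4·2 + 1; back-substituting gives 1 = 47·38 − 17·105, so 38⁻¹ ≡ 47 (mod 105).
Since f is injective, we find f⁻¹(63): we need 38x ≡ 63 − 33 ≡ 30 (mod 105). Using 38⁻¹ = 47: x ≡ 47·30 = 1410 = 13·105 + 45, so x = 45.
Check: f(45) = 38·45 + 33 = 1743 = 16·105 + 63 ≡ 63 (mod 105).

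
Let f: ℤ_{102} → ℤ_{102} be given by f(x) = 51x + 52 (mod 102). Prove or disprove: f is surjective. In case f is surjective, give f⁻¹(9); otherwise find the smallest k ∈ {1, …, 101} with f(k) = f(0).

2

By definition, f is surjective if every y in the codomain equals f(x) for some x in the domain.
Since gcd(51, 102) = 51, we have 51x ≡ 0 (mod 51) for all x, so f(x) ≡ 1 (mod 51).
But 0 ≢ 1 (mod 51), so 0 ∈ ℤ_{102} has no preimage. Hence f is not surjective.
Since f is not surjective, we find the least positive k with f(k) = f(0): this means 51k ≡ 0 (mod 102), i.e. 102 ∣ 51k. Since gcd(51, 102) = 51, dividing through by 51 this holds exactly when 2 ∣ k.
The smallest positive such k is 2.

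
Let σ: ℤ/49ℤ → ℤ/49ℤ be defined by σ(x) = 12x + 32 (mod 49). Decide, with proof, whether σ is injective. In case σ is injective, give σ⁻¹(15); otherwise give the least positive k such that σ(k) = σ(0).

19

If σ(s) = σ(t), then 12s ≡ 12t (mod 49). Because gcd(12, 49) = 1, we may cancel 12 to get s ≡ t (mod 49).
Therefore σ is injective.
We now compute 12⁻¹ mod 49 explicitly. Euclid's algorithm: 49 = 4·12 + 1; back-substituting gives 1 = 45·12 − 11·49, so 12⁻¹ ≡ 45 (mod 49).
Since σ is injective, we compute σ⁻¹(15): solve 12x + 32 ≡ 15 (mod 49), i.e. 12x ≡ 32 (mod 49).
Multiplying by 12⁻¹ = 45 gives x ≡ 45·32 = 1440 = 29·49 + 19 ≡ 19 (mod 49).
Check: σ(19) = 12·19 + 32 = 260 = 5·49 + 15 ≡ 15 (mod 49).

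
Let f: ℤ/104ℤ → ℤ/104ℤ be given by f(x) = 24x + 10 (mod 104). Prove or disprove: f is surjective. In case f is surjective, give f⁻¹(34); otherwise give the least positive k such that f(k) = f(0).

Since gcd(24, 104) = 8, we have 24x ≡ 0 (mod 8) for all x, so f(x) ≡ 2 (mod 8).
But 0 ≢ 2 (mod 8), so 0 ∈ ℤ/104ℤ has no preimage. So f is not surjective.
Since f is not surjective, we find the least positive k with f(k) = f(0): this means 24k ≡ 0 (mod 104), i.e. 104 ∣ 24k. Since gcd(24, 104) = 8, dividing through by 8 this holds exactly when 13 ∣ 3k, and as gcd(3, 13) = 1, exactly when 13 ∣ k.
The smallest positive such k is 13.

13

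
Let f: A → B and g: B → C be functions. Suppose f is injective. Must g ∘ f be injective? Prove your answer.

not injective

No. Take A = B = C = {1, 2}, f = identity (injective), and g(x) = 1 for every x.
Then (g ∘ f)(1) = 1 = (g ∘ f)(2) with 1 ≠ 2, so g ∘ f is not injective.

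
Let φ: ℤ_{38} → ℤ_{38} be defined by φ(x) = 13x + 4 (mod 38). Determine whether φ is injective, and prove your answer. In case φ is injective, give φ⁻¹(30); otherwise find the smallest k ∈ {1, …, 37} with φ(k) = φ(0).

Suppose φ(u) = φ(v) in ℤ_{38}. Then 13u + 4 ≡ 13v + 4 (mod 38), hence 13(u − v) ≡ 0 (mod 38).
Since gcd(13, 38) = 1, 13 is invertible modulo 38, so u − v ≡ 0 (mod 38), i.e. u = v.
So φ is injective.
We now compute 13⁻¹ mod 38 explicitly. Euclid's algorithm: 38 = 2·13 + 12, 13 = 1·12 + 1; back-substituting gives 1 = 3·13 − 1·38, so 13⁻¹ ≡ 3 (mod 38).
Since φ is injective, we find φ⁻¹(30): we need 13x ≡ 30 − 4 ≡ 26 (mod 38). Using 13⁻¹ = 3: x ≡ 3·26 = 78 = 2·38 + 2, so x = 2.
Check: φ(2) = 13·2 + 4 = 30 ≡ 30 (mod 38).

2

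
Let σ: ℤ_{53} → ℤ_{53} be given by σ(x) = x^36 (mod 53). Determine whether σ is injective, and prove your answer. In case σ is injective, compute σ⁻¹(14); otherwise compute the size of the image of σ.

σ(2): Repeated squaring mod 53: 2^1 ≡ 2, 2^2 ≡ 2² = 4, 2^4 ≡ 4² = 16, 2^8 ≡ 16² = 256 ≡ 44, 2^16 ≡ 44² = 1936 ≡ 28, 2^32 ≡ 28² = 784 ≡ 42. Since 36 = 32 + 4, 2^36 ≡ 42·16: 42·16 = 672 ≡ 36. So 2^36 ≡ 36 (mod 53).
σ(7): Repeated squaring mod 53: 7^1 ≡ 7, 7^2 ≡ 7² = 49, 7^4 ≡ 49² = 2401 ≡ 16, 7^8 ≡ 16² = 256 ≡ 44, 7^16 ≡ 44² = 1936 ≡ 28, 7^32 ≡ 28² = 784 ≡ 42. Since 36 = 32 + 4, 7^36 ≡ 42·16: 42·16 = 672 ≡ 36. So 7^36 ≡ 36 (mod 53).
So σ(2) = σ(7) = 36 while 2 ≠ 7, therefore σ is not injective.
Since σ is not injective, we determine |image(σ)|. Computing x^36 mod 53 for each x (by repeated squaring, reducing mod 53 at every step), the values σ(0), σ(1), …, σ(52) are: 0, 1, 36, 46, 24, 49, 13, 36, 16, 49, 15, 44, 44, 42, 24, 28, 46, 10, 15, 42, 10, 13, 47, 1, 47, 16, 28, 28, 16, 47, 1, 47, 13, 10, 42, 15, 10, 46, 28, 24, 42, 44, 44, 15, 49, 16, 36, 13, 49, 24, 46, 36, 1.
The distinct values are {0, 1, 10, 13, 15, 16, 24, 28, 36, 42, 44, 46, 47, 49}; there are 14 of them.

14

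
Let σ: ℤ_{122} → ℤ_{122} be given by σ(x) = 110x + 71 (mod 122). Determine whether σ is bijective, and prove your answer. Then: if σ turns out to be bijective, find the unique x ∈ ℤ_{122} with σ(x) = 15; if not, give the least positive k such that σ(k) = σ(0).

We have gcd(110, 122) = 2 > 1. Taking s = 0 and t = 61: σ(0) = 71 and σ(61) = 110·61 + 71 = 6781 ≡ 71 (mod 122).
So σ(0) = σ(61) while 0 ≠ 61, hence σ is not injective, hence not bijective.
Since σ is not bijective, we find the least positive k with σ(k) = σ(0): this means 110k ≡ 0 (mod 122), i.e. 122 ∣ 110k. Since gcd(110, 122) = 2, dividing through by 2 this holds exactly when 61 ∣ 55k, and as gcd(55, 61) = 1, exactly when 61 ∣ k.
The smallest positive such k is 61.

61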